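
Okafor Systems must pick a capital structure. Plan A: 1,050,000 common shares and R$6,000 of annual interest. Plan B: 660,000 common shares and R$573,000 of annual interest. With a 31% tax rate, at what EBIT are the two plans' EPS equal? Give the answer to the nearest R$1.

Set EPS_A = EPS_B: (EBIT − R$6,000)(1 − 0.31) ÷ 1,050,000 = (EBIT − R$573,000)(1 − 0.31) ÷ 660,000.
The (1 − t) factor cancels: (EBIT − 6,000) × 660,000 = (EBIT − 573,000) × 1,050,000.
EBIT × (1,050,000 − 660,000) = 573,000 × 1,050,000 − 6,000 × 660,000 = 597,690,000,000, so EBIT = 597,690,000,000 ÷ 390,000 = 1,532,538.46.

R$1,532,538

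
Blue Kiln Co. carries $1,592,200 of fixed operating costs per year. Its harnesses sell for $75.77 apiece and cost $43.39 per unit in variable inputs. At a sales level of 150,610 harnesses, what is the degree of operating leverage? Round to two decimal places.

Total contribution margin = 150,610 × $32.38 = $4,876,751.80.
EBIT = $4,876,751.80 − $1,592,200 = $3,284,551.80.
DOL = contribution ÷ EBIT = $4,876,751.80 ÷ $3,284,551.80 = 1.4848.

1.48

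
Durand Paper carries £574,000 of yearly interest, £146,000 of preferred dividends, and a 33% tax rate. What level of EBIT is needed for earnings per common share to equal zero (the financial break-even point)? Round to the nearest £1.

Grossing the preferred dividend up to pre-tax terms: £146,000 / (1 − 0.33) = £217,910.45.
Financial break-even EBIT = interest + D_p ÷ (1 − t) = £574,000 + £217,910.45 = £791,910.45.

£791,910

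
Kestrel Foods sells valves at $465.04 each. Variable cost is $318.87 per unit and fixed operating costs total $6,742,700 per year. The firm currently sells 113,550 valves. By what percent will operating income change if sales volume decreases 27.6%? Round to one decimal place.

Contribution at this volume is 113,550 × $146.17 = $16,597,603.50.
Subtracting fixed costs: EBIT = $16,597,603.50 − $6,742,700 = $9,854,903.50.
Degree of operating leverage = $16,597,603.50 / $9,854,903.50 = 1.6842.
Operating income changes by 1.6842 × -27.6% = -46.5%.

-46.5%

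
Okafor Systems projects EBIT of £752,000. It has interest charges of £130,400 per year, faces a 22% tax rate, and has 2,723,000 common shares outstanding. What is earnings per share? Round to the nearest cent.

Pre-tax income = £752,000 − £130,400.00 = £621,600.00.
After tax at 22%: net income = £621,600.00 × 0.78 = £484,848.00.
EPS = £484,848.00 ÷ 2,723,000 = £0.18.

£0.18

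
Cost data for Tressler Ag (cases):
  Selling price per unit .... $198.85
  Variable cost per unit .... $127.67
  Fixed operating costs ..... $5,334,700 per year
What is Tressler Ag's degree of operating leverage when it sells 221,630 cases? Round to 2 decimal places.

1.51

Contribution at this volume is 221,630 × $71.18 = $15,775,623.40.
Operating income = contribution − fixed costs = $15,775,623.40 − $5,334,700 = $10,440,923.40.
DOL = contribution ÷ EBIT = $15,775,623.40 ÷ $10,440,923.40 = 1.5109.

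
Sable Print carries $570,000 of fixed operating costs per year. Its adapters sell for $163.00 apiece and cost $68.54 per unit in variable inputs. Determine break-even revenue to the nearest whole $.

$983,591

Contribution margin per unit = $163.00 − $68.54 = $94.46, a CM ratio of $94.46 ÷ $163.00 = 0.5795.
Break-even sales = FC ÷ CM ratio = $570,000 × $163.00 / $94.46 = $983,591.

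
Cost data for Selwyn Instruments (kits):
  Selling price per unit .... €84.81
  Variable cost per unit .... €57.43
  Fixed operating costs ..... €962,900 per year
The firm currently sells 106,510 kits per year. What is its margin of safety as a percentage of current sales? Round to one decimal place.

Each unit contributes €84.81 − €57.43 = €27.38. Break-even units = €962,900 ÷ €27.38 = 35,168.01; break-even revenue = 35,168.01 × €84.81 = €2,982,598.58.
Actual sales revenue = 106,510 × €84.81 = €9,033,113.10.
Margin of safety = (€9,033,113.10 − €2,982,598.58) ÷ €9,033,113.10 = 67.0%.

67.0%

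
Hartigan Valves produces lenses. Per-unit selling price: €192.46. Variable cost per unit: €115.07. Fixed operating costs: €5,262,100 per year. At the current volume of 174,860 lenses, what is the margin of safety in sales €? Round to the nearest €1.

€20,567,320

Contribution margin per unit = €192.46 − €115.07 = €77.39. Break-even units = €5,262,100 ÷ €77.39 = 67,994.57; break-even revenue = 67,994.57 × €192.46 = €13,086,235.51.
Actual sales revenue = 174,860 × €192.46 = €33,653,555.60.
Margin of safety = €33,653,555.60 − €13,086,235.51 = €20,567,320.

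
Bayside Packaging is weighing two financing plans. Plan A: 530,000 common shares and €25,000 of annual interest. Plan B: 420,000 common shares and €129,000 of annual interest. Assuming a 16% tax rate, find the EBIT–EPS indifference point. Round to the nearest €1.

Set EPS_A = EPS_B: (EBIT − €25,000)(1 − 0.16) ÷ 530,000 = (EBIT − €129,000)(1 − 0.16) ÷ 420,000.
Cancelling (1 − t) and cross-multiplying: 420,000·(EBIT − 25,000) = 530,000·(EBIT − 129,000).
EBIT × (530,000 − 420,000) = 129,000 × 530,000 − 25,000 × 420,000 = 57,870,000,000, so EBIT = 57,870,000,000 ÷ 110,000 = 526,090.91.

€526,091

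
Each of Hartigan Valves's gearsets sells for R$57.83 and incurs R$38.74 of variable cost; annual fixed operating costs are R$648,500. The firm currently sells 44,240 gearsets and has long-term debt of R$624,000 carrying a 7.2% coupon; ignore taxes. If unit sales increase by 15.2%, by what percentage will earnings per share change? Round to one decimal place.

+84.9%

Contribution at this volume is 44,240 × R$19.09 = R$844,541.60.
Operating income = contribution − fixed costs = R$844,541.60 − R$648,500 = R$196,041.60.
Interest = R$44,928.00, so EBIT − I = R$151,113.60.
Degree of combined leverage = contribution ÷ (EBIT − I) = R$844,541.60 ÷ R$151,113.60 = 5.5888.
%ΔEPS = DCL × %ΔSales = 5.5888 × +15.2% = +84.9%.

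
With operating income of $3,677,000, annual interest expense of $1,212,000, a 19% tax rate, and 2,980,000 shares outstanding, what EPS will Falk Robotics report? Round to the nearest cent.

Interest = $1,212,000.00, so EBT = $3,677,000 − $1,212,000.00 = $2,465,000.00.
After tax at 19%: net income = $2,465,000.00 × 0.81 = $1,996,650.00.
EPS = $1,996,650.00 ÷ 2,980,000 = $0.67.

$0.67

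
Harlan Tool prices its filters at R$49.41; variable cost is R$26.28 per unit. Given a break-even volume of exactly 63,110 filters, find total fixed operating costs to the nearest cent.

R$1,459,734.30

Contribution margin per unit = R$49.41 − R$26.28 = R$23.13.
Fixed costs = break-even units × CM = 63,110 × R$23.13 = R$1,459,734.30.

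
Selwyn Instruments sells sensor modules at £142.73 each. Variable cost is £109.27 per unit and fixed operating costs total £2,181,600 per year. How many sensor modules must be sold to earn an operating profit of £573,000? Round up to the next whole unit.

Contribution margin per unit = £142.73 − £109.27 = £33.46.
Units = (FC + target) / CM = (£2,181,600 + £573,000) / £33.46 = 82,325.16, so 82,326 sensor modules.

82,326 sensor modules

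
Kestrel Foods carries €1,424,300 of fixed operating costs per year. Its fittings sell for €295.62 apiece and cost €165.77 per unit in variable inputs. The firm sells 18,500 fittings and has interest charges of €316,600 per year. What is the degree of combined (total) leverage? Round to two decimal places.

At 18,500 units, contribution = 18,500 × €129.85 = €2,402,225.00.
Operating income = contribution − fixed costs = €2,402,225.00 − €1,424,300 = €977,925.00. Interest = €316,600.00, so EBIT − I = €661,325.00.
DCL = contribution ÷ (EBIT − I) = €2,402,225.00 ÷ €661,325.00 = 3.6324.

3.63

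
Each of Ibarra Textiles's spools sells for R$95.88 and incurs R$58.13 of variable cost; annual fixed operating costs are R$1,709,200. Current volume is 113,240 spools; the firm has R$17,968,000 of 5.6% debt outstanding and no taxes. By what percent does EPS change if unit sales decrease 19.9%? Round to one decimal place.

-54.6%

At 113,240 units, contribution = 113,240 × R$37.75 = R$4,274,810.00.
EBIT = R$4,274,810.00 − R$1,709,200 = R$2,565,610.00.
Interest = R$1,006,208.00, so EBIT − I = R$1,559,402.00.
Degree of combined leverage = contribution ÷ (EBIT − I) = R$4,274,810.00 ÷ R$1,559,402.00 = 2.7413.
EPS therefore changes by 2.7413 × (-19.9%) = -54.6%.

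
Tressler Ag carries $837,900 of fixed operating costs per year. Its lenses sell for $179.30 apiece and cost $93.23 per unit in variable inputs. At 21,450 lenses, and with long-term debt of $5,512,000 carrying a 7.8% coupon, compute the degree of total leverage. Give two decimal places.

3.19

At 21,450 units, contribution = 21,450 × $86.07 = $1,846,201.50.
EBIT = $1,846,201.50 − $837,900 = $1,008,301.50. Interest = $429,936.00, so EBIT − I = $578,365.50.
DCL = contribution ÷ (EBIT − I) = $1,846,201.50 ÷ $578,365.50 = 3.1921.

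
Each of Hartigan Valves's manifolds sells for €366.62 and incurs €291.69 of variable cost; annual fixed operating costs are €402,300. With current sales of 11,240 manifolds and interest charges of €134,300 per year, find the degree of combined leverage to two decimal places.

At 11,240 units, contribution = 11,240 × €74.93 = €842,213.20.
Operating income = contribution − fixed costs = €842,213.20 − €402,300 = €439,913.20. Interest = €134,300.00.
DOL = €842,213.20 ÷ €439,913.20 = 1.9145; DFL = €439,913.20 ÷ €305,613.20 = 1.4394.
Combined leverage = 1.9145 × 1.4394 = 2.7557.

2.76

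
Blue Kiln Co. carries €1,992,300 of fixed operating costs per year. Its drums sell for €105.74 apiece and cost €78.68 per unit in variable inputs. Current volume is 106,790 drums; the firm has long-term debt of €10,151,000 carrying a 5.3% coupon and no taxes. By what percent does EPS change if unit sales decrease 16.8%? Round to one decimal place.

-135.1%

Contribution at this volume is 106,790 × €27.06 = €2,889,737.40.
Operating income = contribution − fixed costs = €2,889,737.40 − €1,992,300 = €897,437.40.
After interest of €538,003.00, pre-tax earnings = €359,434.40.
Degree of combined leverage = contribution ÷ (EBIT − I) = €2,889,737.40 ÷ €359,434.40 = 8.0397.
EPS therefore changes by 8.0397 × (-16.8%) = -135.1%.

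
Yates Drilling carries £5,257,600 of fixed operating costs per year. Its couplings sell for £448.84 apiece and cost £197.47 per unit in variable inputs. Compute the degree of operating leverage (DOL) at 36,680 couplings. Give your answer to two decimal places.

2.33

Contribution at this volume is 36,680 × £251.37 = £9,220,251.60.
Subtracting fixed costs: EBIT = £9,220,251.60 − £5,257,600 = £3,962,651.60.
Degree of operating leverage = £9,220,251.60 / £3,962,651.60 = 2.3268.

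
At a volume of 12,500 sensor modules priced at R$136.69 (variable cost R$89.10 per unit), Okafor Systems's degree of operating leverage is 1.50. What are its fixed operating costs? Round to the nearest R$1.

R$198,292

At 12,500 units, contribution = 12,500 × R$47.59 = R$594,875.00.
Since DOL = CM ÷ EBIT, EBIT = R$594,875.00 ÷ 1.50 = R$396,583.33.
And FC = contribution − EBIT = R$594,875.00 − R$396,583.33 = R$198,292.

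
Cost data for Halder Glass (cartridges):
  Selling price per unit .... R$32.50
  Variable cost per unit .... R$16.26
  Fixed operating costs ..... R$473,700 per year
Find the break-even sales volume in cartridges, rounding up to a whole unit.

Each unit contributes R$32.50 − R$16.26 = R$16.24.
Break-even Q = R$473,700 / R$16.24 = 29,168.72 → 29,169 cartridges.

29,169 cartridges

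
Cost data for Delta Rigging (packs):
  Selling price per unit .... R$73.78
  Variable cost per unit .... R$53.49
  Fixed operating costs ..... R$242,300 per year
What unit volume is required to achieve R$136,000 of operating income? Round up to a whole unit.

18,645 packs

Each unit contributes R$73.78 − R$53.49 = R$20.29.
Units = (FC + target) / CM = (R$242,300 + R$136,000) / R$20.29 = 18,644.65, so 18,645 packs.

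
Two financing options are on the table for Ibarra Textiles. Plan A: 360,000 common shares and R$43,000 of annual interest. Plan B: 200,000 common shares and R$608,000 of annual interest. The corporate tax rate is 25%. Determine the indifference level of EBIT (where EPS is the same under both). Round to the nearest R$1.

R$1,314,250

At indifference, (EBIT − 43,000)(1 − t)/360,000 = (EBIT − 608,000)(1 − t)/200,000.
Cancelling (1 − t) and cross-multiplying: 200,000·(EBIT − 43,000) = 360,000·(EBIT − 608,000).
EBIT × (360,000 − 200,000) = 608,000 × 360,000 − 43,000 × 200,000 = 210,280,000,000, so EBIT = 210,280,000,000 ÷ 160,000 = 1,314,250.00.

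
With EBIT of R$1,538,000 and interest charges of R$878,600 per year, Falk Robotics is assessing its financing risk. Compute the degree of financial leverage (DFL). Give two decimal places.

2.33

Interest = R$878,600.00.
Degree of financial leverage = EBIT / (EBIT − interest) = R$1,538,000 / R$659,400.00 = 2.3324.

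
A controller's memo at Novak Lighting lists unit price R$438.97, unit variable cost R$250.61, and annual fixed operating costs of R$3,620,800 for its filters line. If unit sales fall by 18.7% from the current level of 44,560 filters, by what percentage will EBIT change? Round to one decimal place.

Contribution at this volume is 44,560 × R$188.36 = R$8,393,321.60.
EBIT = R$8,393,321.60 − R$3,620,800 = R$4,772,521.60.
So DOL = total CM / EBIT = R$8,393,321.60 / R$4,772,521.60 = 1.7587.
So EBIT moves 1.7587 × (-18.7%) = -32.9%.

-32.9%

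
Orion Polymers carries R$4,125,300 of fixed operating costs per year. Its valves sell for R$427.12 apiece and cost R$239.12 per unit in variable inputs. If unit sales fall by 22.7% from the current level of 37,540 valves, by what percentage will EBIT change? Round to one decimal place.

Total contribution margin = 37,540 × R$188.00 = R$7,057,520.00.
Operating income = contribution − fixed costs = R$7,057,520.00 − R$4,125,300 = R$2,932,220.00.
So DOL = total CM / EBIT = R$7,057,520.00 / R$2,932,220.00 = 2.4069.
So EBIT moves 2.4069 × (-22.7%) = -54.6%.

-54.6%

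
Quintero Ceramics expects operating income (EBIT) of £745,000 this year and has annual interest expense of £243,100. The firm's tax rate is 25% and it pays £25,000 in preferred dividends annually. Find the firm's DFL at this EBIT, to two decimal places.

1.59

Annual interest charges come to £243,100.00.
Pre-tax preferred-dividend burden = £25,000 ÷ (1 − 0.25) = £33,333.33.
DFL = EBIT ÷ [EBIT − I − D_p/(1−t)] = £745,000 ÷ [£745,000 − £243,100.00 − £33,333.33] = £745,000 ÷ £468,566.67 = 1.5900.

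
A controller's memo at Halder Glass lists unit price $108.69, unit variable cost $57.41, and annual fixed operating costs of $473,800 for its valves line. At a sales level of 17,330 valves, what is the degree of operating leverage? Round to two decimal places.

2.14

Contribution at this volume is 17,330 × $51.28 = $888,682.40.
EBIT = $888,682.40 − $473,800 = $414,882.40.
Degree of operating leverage = $888,682.40 / $414,882.40 = 2.1420.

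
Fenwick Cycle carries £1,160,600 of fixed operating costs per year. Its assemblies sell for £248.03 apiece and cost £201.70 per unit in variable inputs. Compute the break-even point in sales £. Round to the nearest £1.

£6,213,331

Contribution margin per unit = £248.03 − £201.70 = £46.33, a CM ratio of £46.33 ÷ £248.03 = 0.1868.
Break-even sales = FC ÷ CM ratio = £1,160,600 × £248.03 / £46.33 = £6,213,331.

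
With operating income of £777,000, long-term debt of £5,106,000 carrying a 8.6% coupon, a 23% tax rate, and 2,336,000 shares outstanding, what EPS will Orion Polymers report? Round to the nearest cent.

Pre-tax income = £777,000 − £439,116.00 = £337,884.00.
Net income = £337,884.00 × (1 − 0.23) = £260,170.68.
Per share: £260,170.68 / 2,336,000 shares = £0.11.

£0.11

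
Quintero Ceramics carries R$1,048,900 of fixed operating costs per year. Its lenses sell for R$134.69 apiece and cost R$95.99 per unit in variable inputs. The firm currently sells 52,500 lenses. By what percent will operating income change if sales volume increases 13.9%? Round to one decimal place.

Contribution at this volume is 52,500 × R$38.70 = R$2,031,750.00.
EBIT = R$2,031,750.00 − R$1,048,900 = R$982,850.00.
So DOL = total CM / EBIT = R$2,031,750.00 / R$982,850.00 = 2.0672.
%ΔEBIT = DOL × %ΔSales = 2.0672 × +13.9% = +28.7%.

+28.7%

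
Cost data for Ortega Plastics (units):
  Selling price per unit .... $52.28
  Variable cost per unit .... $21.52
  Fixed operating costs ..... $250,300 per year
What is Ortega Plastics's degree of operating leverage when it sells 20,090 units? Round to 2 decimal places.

1.68

Contribution at this volume is 20,090 × $30.76 = $617,968.40.
EBIT = $617,968.40 − $250,300 = $367,668.40.
DOL = contribution ÷ EBIT = $617,968.40 ÷ $367,668.40 = 1.6808.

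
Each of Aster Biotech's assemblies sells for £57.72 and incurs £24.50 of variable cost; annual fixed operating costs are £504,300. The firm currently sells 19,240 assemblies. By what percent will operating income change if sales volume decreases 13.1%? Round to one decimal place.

-62.1%

Contribution at this volume is 19,240 × £33.22 = £639,152.80.
EBIT = £639,152.80 − £504,300 = £134,852.80.
So DOL = total CM / EBIT = £639,152.80 / £134,852.80 = 4.7396.
So EBIT moves 4.7396 × (-13.1%) = -62.1%.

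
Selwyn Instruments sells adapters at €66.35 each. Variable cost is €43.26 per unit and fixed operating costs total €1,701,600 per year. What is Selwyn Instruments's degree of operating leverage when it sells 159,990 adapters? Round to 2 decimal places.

Total contribution margin = 159,990 × €23.09 = €3,694,169.10.
Subtracting fixed costs: EBIT = €3,694,169.10 − €1,701,600 = €1,992,569.10.
DOL = contribution ÷ EBIT = €3,694,169.10 ÷ €1,992,569.10 = 1.8540.

1.85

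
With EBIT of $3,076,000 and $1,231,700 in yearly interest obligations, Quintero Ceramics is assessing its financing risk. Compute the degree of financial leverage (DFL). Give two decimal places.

1.67

Annual interest charges come to $1,231,700.00.
DFL = EBIT ÷ (EBIT − I) = $3,076,000 ÷ ($3,076,000 − $1,231,700.00) = $3,076,000 ÷ $1,844,300.00 = 1.6678.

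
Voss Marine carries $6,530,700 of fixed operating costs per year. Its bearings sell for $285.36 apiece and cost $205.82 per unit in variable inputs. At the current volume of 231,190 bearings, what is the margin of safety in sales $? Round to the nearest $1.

Each unit contributes $285.36 − $205.82 = $79.54. Break-even units = $6,530,700 ÷ $79.54 = 82,105.86; break-even revenue = 82,105.86 × $285.36 = $23,429,727.84.
Actual sales revenue = 231,190 × $285.36 = $65,972,378.40.
Margin of safety = $65,972,378.40 − $23,429,727.84 = $42,542,651.

$42,542,651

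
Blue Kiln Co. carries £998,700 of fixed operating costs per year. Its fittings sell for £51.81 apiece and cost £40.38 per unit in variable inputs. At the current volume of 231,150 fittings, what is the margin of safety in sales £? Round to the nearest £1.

£7,448,966

Each unit contributes £51.81 − £40.38 = £11.43. Break-even units = £998,700 ÷ £11.43 = 87,375.33; break-even revenue = 87,375.33 × £51.81 = £4,526,915.75.
Current sales = 231,150 × £51.81 = £11,975,881.50.
Margin of safety = £11,975,881.50 − £4,526,915.75 = £7,448,966.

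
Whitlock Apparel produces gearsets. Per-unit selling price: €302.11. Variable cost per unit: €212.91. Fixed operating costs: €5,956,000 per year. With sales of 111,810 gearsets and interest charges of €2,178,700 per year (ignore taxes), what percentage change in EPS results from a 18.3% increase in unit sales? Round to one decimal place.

+99.3%

Contribution at this volume is 111,810 × €89.20 = €9,973,452.00.
Operating income = contribution − fixed costs = €9,973,452.00 − €5,956,000 = €4,017,452.00.
Interest = €2,178,700.00, so EBIT − I = €1,838,752.00.
Degree of combined leverage = contribution ÷ (EBIT − I) = €9,973,452.00 ÷ €1,838,752.00 = 5.4240.
%ΔEPS = DCL × %ΔSales = 5.4240 × +18.3% = +99.3%.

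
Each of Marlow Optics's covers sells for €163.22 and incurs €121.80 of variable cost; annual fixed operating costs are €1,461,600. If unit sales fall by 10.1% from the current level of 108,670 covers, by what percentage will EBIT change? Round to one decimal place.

Total contribution margin = 108,670 × €41.42 = €4,501,111.40.
Subtracting fixed costs: EBIT = €4,501,111.40 − €1,461,600 = €3,039,511.40.
DOL = contribution ÷ EBIT = €4,501,111.40 ÷ €3,039,511.40 = 1.4809.
So EBIT moves 1.4809 × (-10.1%) = -15.0%.

-15.0%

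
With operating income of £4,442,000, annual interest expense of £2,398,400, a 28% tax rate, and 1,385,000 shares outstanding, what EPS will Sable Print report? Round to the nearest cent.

Pre-tax income = £4,442,000 − £2,398,400.00 = £2,043,600.00.
Net income = £2,043,600.00 × (1 − 0.28) = £1,471,392.00.
Per share: £1,471,392.00 / 1,385,000 shares = £1.06.

£1.06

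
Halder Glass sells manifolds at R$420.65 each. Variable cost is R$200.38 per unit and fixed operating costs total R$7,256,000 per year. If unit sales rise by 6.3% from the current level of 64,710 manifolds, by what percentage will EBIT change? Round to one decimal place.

At 64,710 units, contribution = 64,710 × R$220.27 = R$14,253,671.70.
Operating income = contribution − fixed costs = R$14,253,671.70 − R$7,256,000 = R$6,997,671.70.
Degree of operating leverage = R$14,253,671.70 / R$6,997,671.70 = 2.0369.
Operating income changes by 2.0369 × +6.3% = +12.8%.

+12.8%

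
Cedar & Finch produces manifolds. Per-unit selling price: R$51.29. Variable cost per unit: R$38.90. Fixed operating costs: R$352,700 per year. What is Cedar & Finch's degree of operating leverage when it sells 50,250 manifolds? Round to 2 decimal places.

2.31

Total contribution margin = 50,250 × R$12.39 = R$622,597.50.
Operating income = contribution − fixed costs = R$622,597.50 − R$352,700 = R$269,897.50.
DOL = contribution ÷ EBIT = R$622,597.50 ÷ R$269,897.50 = 2.3068.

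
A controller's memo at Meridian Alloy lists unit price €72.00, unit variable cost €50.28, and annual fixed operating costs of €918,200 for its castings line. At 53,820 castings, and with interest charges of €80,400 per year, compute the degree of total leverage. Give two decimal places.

6.86

Contribution at this volume is 53,820 × €21.72 = €1,168,970.40.
Operating income = contribution − fixed costs = €1,168,970.40 − €918,200 = €250,770.40. Interest = €80,400.00.
DOL = €1,168,970.40 ÷ €250,770.40 = 4.6615; DFL = €250,770.40 ÷ €170,370.40 = 1.4719.
DCL = DOL × DFL = 4.6615 × 1.4719 = 6.8613.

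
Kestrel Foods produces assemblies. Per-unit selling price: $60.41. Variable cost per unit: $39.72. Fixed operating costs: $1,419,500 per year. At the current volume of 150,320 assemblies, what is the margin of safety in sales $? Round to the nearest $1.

Each unit contributes $60.41 − $39.72 = $20.69. Break-even units = $1,419,500 ÷ $20.69 = 68,608.02; break-even revenue = 68,608.02 × $60.41 = $4,144,610.68.
Current sales = 150,320 × $60.41 = $9,080,831.20.
Margin of safety = $9,080,831.20 − $4,144,610.68 = $4,936,221.

$4,936,221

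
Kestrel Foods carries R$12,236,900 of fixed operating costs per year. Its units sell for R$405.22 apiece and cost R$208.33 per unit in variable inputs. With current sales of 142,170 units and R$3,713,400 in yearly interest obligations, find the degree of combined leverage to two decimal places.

At 142,170 units, contribution = 142,170 × R$196.89 = R$27,991,851.30.
EBIT = R$27,991,851.30 − R$12,236,900 = R$15,754,951.30. Interest = R$3,713,400.00, so EBIT − I = R$12,041,551.30.
DCL = contribution ÷ (EBIT − I) = R$27,991,851.30 ÷ R$12,041,551.30 = 2.3246.

2.32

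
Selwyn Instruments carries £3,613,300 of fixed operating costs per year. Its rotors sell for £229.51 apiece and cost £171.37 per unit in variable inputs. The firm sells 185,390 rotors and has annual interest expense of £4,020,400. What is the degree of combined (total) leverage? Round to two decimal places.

3.43

Contribution at this volume is 185,390 × £58.14 = £10,778,574.60.
Subtracting fixed costs: EBIT = £10,778,574.60 − £3,613,300 = £7,165,274.60. Interest = £4,020,400.00.
DOL = £10,778,574.60 ÷ £7,165,274.60 = 1.5043; DFL = £7,165,274.60 ÷ £3,144,874.60 = 2.2784.
DCL = DOL × DFL = 1.5043 × 2.2784 = 3.4274.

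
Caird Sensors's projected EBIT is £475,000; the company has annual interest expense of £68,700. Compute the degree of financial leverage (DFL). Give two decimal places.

Annual interest charges come to £68,700.00.
Degree of financial leverage = EBIT / (EBIT − interest) = £475,000 / £406,300.00 = 1.1691.

1.17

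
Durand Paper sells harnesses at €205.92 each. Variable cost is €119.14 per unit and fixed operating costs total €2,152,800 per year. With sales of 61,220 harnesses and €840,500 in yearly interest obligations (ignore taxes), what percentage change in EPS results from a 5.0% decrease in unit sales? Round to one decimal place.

At 61,220 units, contribution = 61,220 × €86.78 = €5,312,671.60.
EBIT = €5,312,671.60 − €2,152,800 = €3,159,871.60.
After interest of €840,500.00, pre-tax earnings = €2,319,371.60.
DCL = total CM / (EBIT − I) = €5,312,671.60 / €2,319,371.60 = 2.2906.
%ΔEPS = DCL × %ΔSales = 2.2906 × -5.0% = -11.5%.

-11.5%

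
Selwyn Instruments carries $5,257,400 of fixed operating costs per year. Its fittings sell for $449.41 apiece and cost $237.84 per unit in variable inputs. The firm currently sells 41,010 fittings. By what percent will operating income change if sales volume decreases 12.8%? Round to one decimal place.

-32.5%

Contribution at this volume is 41,010 × $211.57 = $8,676,485.70.
Operating income = contribution − fixed costs = $8,676,485.70 − $5,257,400 = $3,419,085.70.
So DOL = total CM / EBIT = $8,676,485.70 / $3,419,085.70 = 2.5377.
%ΔEBIT = DOL × %ΔSales = 2.5377 × -12.8% = -32.5%.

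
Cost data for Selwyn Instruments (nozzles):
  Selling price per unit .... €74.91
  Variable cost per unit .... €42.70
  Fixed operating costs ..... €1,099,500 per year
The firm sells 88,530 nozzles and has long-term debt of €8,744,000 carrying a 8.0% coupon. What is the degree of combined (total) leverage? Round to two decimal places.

Total contribution margin = 88,530 × €32.21 = €2,851,551.30.
Subtracting fixed costs: EBIT = €2,851,551.30 − €1,099,500 = €1,752,051.30. Interest = €699,520.00.
DOL = €2,851,551.30 ÷ €1,752,051.30 = 1.6276; DFL = €1,752,051.30 ÷ €1,052,531.30 = 1.6646.
DCL = DOL × DFL = 1.6276 × 1.6646 = 2.7093.

2.71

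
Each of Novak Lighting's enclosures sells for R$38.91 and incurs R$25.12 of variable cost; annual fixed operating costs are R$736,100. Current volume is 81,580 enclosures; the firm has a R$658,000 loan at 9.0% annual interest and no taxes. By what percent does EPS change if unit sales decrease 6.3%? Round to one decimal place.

Total contribution margin = 81,580 × R$13.79 = R$1,124,988.20.
EBIT = R$1,124,988.20 − R$736,100 = R$388,888.20.
After interest of R$59,220.00, pre-tax earnings = R$329,668.20.
DCL = total CM / (EBIT − I) = R$1,124,988.20 / R$329,668.20 = 3.4125.
EPS therefore changes by 3.4125 × (-6.3%) = -21.5%.

-21.5%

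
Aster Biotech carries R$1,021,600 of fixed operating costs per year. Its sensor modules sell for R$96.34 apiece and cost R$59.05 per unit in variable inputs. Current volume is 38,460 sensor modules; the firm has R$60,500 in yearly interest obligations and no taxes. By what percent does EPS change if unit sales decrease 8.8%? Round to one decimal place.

At 38,460 units, contribution = 38,460 × R$37.29 = R$1,434,173.40.
Operating income = contribution − fixed costs = R$1,434,173.40 − R$1,021,600 = R$412,573.40.
Interest = R$60,500.00, so EBIT − I = R$352,073.40.
Degree of combined leverage = contribution ÷ (EBIT − I) = R$1,434,173.40 ÷ R$352,073.40 = 4.0735.
%ΔEPS = DCL × %ΔSales = 4.0735 × -8.8% = -35.8%.

-35.8%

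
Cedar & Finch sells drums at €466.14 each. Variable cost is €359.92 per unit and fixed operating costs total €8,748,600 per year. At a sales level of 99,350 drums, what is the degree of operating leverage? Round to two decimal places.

5.85

At 99,350 units, contribution = 99,350 × €106.22 = €10,552,957.00.
EBIT = €10,552,957.00 − €8,748,600 = €1,804,357.00.
Degree of operating leverage = €10,552,957.00 / €1,804,357.00 = 5.8486.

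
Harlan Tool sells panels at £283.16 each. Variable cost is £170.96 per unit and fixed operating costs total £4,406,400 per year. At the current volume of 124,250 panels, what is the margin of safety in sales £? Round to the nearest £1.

Unit CM = price − variable cost = £283.16 − £170.96 = £112.20. Break-even units = £4,406,400 ÷ £112.20 = 39,272.73; break-even revenue = 39,272.73 × £283.16 = £11,120,465.45.
Actual sales revenue = 124,250 × £283.16 = £35,182,630.00.
Margin of safety = £35,182,630.00 − £11,120,465.45 = £24,062,165.

£24,062,165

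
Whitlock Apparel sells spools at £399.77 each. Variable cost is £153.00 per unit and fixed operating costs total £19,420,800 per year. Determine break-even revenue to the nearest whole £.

CM per unit = £399.77 − £153.00 = £246.77; CM ratio = £246.77 / £399.77 = 0.6173.
Break-even revenue = fixed costs × price ÷ CM = £19,420,800 × £399.77 ÷ £246.77 = £31,461,901.

£31,461,901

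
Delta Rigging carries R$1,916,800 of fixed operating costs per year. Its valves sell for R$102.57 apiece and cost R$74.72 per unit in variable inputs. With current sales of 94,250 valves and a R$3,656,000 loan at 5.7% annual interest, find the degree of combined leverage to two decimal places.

At 94,250 units, contribution = 94,250 × R$27.85 = R$2,624,862.50.
EBIT = R$2,624,862.50 − R$1,916,800 = R$708,062.50. Interest = R$208,392.00.
DOL = R$2,624,862.50 ÷ R$708,062.50 = 3.7071; DFL = R$708,062.50 ÷ R$499,670.50 = 1.4171.
Combined leverage = 3.7071 × 1.4171 = 5.2533.

5.25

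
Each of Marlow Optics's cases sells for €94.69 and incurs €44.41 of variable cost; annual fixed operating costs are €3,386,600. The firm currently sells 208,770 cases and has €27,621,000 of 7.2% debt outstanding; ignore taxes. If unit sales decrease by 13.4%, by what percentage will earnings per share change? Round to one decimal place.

-27.5%

Total contribution margin = 208,770 × €50.28 = €10,496,955.60.
Subtracting fixed costs: EBIT = €10,496,955.60 − €3,386,600 = €7,110,355.60.
After interest of €1,988,712.00, pre-tax earnings = €5,121,643.60.
Degree of combined leverage = contribution ÷ (EBIT − I) = €10,496,955.60 ÷ €5,121,643.60 = 2.0495.
%ΔEPS = DCL × %ΔSales = 2.0495 × -13.4% = -27.5%.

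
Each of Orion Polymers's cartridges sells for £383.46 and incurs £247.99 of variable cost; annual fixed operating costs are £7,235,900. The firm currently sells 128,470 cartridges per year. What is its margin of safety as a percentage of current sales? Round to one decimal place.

Contribution margin per unit = £383.46 − £247.99 = £135.47. Break-even units = £7,235,900 ÷ £135.47 = 53,413.30; break-even revenue = 53,413.30 × £383.46 = £20,481,864.72.
Actual sales revenue = 128,470 × £383.46 = £49,263,106.20.
Margin of safety = (£49,263,106.20 − £20,481,864.72) ÷ £49,263,106.20 = 58.4%.

58.4%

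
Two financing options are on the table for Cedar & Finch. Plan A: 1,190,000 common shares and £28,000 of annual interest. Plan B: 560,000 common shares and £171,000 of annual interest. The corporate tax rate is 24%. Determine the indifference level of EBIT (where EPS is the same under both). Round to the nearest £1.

£298,111

Set EPS_A = EPS_B: (EBIT − £28,000)(1 − 0.24) ÷ 1,190,000 = (EBIT − £171,000)(1 − 0.24) ÷ 560,000.
Cancelling (1 − t) and cross-multiplying: 560,000·(EBIT − 28,000) = 1,190,000·(EBIT − 171,000).
Solving, EBIT = (171,000·1,190,000 − 28,000·560,000) / (1,190,000 − 560,000) = 187,810,000,000 / 630,000 = 298,111.11.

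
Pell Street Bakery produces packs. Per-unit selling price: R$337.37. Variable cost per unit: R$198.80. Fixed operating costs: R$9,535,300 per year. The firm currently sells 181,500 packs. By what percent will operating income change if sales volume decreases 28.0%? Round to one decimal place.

Total contribution margin = 181,500 × R$138.57 = R$25,150,455.00.
Subtracting fixed costs: EBIT = R$25,150,455.00 − R$9,535,300 = R$15,615,155.00.
So DOL = total CM / EBIT = R$25,150,455.00 / R$15,615,155.00 = 1.6106.
Operating income changes by 1.6106 × -28.0% = -45.1%.

-45.1%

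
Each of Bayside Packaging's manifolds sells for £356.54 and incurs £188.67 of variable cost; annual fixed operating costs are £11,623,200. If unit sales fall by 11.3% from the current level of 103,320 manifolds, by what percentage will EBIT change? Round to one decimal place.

-34.3%

Contribution at this volume is 103,320 × £167.87 = £17,344,328.40.
Operating income = contribution − fixed costs = £17,344,328.40 − £11,623,200 = £5,721,128.40.
Degree of operating leverage = £17,344,328.40 / £5,721,128.40 = 3.0316.
So EBIT moves 3.0316 × (-11.3%) = -34.3%.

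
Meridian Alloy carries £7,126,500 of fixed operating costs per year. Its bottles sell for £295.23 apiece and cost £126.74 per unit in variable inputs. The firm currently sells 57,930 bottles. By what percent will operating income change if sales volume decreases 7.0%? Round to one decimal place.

-25.9%

Contribution at this volume is 57,930 × £168.49 = £9,760,625.70.
EBIT = £9,760,625.70 − £7,126,500 = £2,634,125.70.
Degree of operating leverage = £9,760,625.70 / £2,634,125.70 = 3.7055.
%ΔEBIT = DOL × %ΔSales = 3.7055 × -7.0% = -25.9%.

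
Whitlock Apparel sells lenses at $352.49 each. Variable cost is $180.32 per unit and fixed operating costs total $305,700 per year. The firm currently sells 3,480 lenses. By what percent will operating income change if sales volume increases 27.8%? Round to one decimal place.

+56.8%

Contribution at this volume is 3,480 × $172.17 = $599,151.60.
EBIT = $599,151.60 − $305,700 = $293,451.60.
DOL = contribution ÷ EBIT = $599,151.60 ÷ $293,451.60 = 2.0417.
So EBIT moves 2.0417 × (+27.8%) = +56.8%.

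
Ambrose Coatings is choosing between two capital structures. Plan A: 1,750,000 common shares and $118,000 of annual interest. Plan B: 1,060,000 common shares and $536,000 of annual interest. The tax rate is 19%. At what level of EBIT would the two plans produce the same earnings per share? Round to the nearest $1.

$1,178,145

At indifference, (EBIT − 118,000)(1 − t)/1,750,000 = (EBIT − 536,000)(1 − t)/1,060,000.
The (1 − t) factor cancels: (EBIT − 118,000) × 1,060,000 = (EBIT − 536,000) × 1,750,000.
Solving, EBIT = (536,000·1,750,000 − 118,000·1,060,000) / (1,750,000 − 1,060,000) = 812,920,000,000 / 690,000 = 1,178,144.93.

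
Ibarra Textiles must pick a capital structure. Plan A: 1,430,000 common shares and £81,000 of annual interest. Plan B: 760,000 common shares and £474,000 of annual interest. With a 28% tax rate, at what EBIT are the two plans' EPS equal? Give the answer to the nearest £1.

At indifference, (EBIT − 81,000)(1 − t)/1,430,000 = (EBIT − 474,000)(1 − t)/760,000.
The (1 − t) factor cancels: (EBIT − 81,000) × 760,000 = (EBIT − 474,000) × 1,430,000.
EBIT × (1,430,000 − 760,000) = 474,000 × 1,430,000 − 81,000 × 760,000 = 616,260,000,000, so EBIT = 616,260,000,000 ÷ 670,000 = 919,791.04.

£919,791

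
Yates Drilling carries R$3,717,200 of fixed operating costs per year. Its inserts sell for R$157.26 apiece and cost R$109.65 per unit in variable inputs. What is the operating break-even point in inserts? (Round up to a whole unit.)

Unit CM = price − variable cost = R$157.26 − R$109.65 = R$47.61.
Units to break even: R$3,717,200 ÷ R$47.61 = 78,076.03, rounded up to 78,077.

78,077 inserts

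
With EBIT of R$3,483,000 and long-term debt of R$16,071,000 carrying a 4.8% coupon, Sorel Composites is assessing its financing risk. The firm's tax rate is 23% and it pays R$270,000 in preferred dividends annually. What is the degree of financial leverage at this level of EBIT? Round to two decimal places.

Annual interest charges come to R$771,408.00.
Preferred dividends grossed up pre-tax: R$270,000 / (1 − 0.23) = R$350,649.35.
DFL = EBIT ÷ [EBIT − I − D_p/(1−t)] = R$3,483,000 ÷ [R$3,483,000 − R$771,408.00 − R$350,649.35] = R$3,483,000 ÷ R$2,360,942.65 = 1.4753.

1.48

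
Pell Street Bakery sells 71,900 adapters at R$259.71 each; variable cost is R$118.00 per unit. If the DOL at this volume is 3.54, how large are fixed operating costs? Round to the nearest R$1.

R$7,310,715

Total contribution margin = 71,900 × R$141.71 = R$10,188,949.00.
DOL = contribution / EBIT, so EBIT = R$10,188,949.00 / 3.54 = R$2,878,234.18.
And FC = contribution − EBIT = R$10,188,949.00 − R$2,878,234.18 = R$7,310,715.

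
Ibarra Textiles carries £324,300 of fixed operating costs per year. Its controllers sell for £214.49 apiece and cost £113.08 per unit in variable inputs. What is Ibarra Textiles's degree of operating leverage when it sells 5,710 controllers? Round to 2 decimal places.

2.27

At 5,710 units, contribution = 5,710 × £101.41 = £579,051.10.
Subtracting fixed costs: EBIT = £579,051.10 − £324,300 = £254,751.10.
So DOL = total CM / EBIT = £579,051.10 / £254,751.10 = 2.2730.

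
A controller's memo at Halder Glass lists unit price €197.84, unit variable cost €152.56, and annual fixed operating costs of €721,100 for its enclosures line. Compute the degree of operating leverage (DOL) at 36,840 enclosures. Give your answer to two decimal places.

1.76

Total contribution margin = 36,840 × €45.28 = €1,668,115.20.
EBIT = €1,668,115.20 − €721,100 = €947,015.20.
DOL = contribution ÷ EBIT = €1,668,115.20 ÷ €947,015.20 = 1.7614.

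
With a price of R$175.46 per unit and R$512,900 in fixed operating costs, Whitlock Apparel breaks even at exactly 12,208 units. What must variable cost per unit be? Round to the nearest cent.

At break-even, FC = Q × (P − VC), so P − VC = R$512,900 ÷ 12,208 = R$42.0134.
Variable cost per unit = R$175.46 − R$42.0134 = R$133.45.

R$133.45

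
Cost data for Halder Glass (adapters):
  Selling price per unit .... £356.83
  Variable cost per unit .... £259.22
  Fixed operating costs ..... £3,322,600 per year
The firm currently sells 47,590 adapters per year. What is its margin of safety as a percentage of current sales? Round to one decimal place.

Each unit contributes £356.83 − £259.22 = £97.61. Break-even units = £3,322,600 ÷ £97.61 = 34,039.55; break-even revenue = 34,039.55 × £356.83 = £12,146,330.89.
Actual sales revenue = 47,590 × £356.83 = £16,981,539.70.
Margin of safety = (£16,981,539.70 − £12,146,330.89) ÷ £16,981,539.70 = 28.5%.

28.5%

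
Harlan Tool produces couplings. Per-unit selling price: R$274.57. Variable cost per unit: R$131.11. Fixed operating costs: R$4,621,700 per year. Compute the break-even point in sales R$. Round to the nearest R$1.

Contribution margin per unit = R$274.57 − R$131.11 = R$143.46, a CM ratio of R$143.46 ÷ R$274.57 = 0.5225.
Break-even revenue = fixed costs × price ÷ CM = R$4,621,700 × R$274.57 ÷ R$143.46 = R$8,845,533.

R$8,845,533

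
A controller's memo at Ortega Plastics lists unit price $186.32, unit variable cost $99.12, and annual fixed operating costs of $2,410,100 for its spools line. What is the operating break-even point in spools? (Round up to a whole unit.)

27,639 spools

Contribution margin per unit = $186.32 − $99.12 = $87.20.
Break-even volume = fixed costs ÷ CM per unit = $2,410,100 ÷ $87.20 = 27,638.76, so 27,639 spools.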